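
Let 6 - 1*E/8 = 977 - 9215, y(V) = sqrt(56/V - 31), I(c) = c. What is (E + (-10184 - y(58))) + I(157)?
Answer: 55925 - I*sqrt(25259)/29 ≈ 55925.0 - 5.4804*I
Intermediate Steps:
y(V) = sqrt(-31 + 56/V)
E = 65952 (E = 48 - 8*(977 - 9215) = 48 - 8*(-8238) = 48 + 65904 = 65952)
(E + (-10184 - y(58))) + I(157) = (65952 + (-10184 - sqrt(-31 + 56/58))) + 157 = (65952 + (-10184 - sqrt(-31 + 56*(1/58)))) + 157 = (65952 + (-10184 - sqrt(-31 + 28/29))) + 157 = (65952 + (-10184 - sqrt(-871/29))) + 157 = (65952 + (-10184 - I*sqrt(25259)/29)) + 157 = (55768 - I*sqrt(25259)/29) + 157 = 55925 - I*sqrt(25259)/29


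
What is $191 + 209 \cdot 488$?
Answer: $102183$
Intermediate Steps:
$191 + 209 \cdot 488 = 191 + 101992 = 102183$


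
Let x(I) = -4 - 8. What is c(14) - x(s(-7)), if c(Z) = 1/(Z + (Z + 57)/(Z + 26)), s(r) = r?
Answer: 7612/631 ≈ 12.063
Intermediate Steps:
c(Z) = 1/(Z + (57 + Z)/(26 + Z))
x(I) = -12
c(14) - x(s(-7)) = (26 + 14)/(57 + 14² + 27*14) - 1*(-12) = 40/(57 + 196 + 378) + 12 = 40/631 + 12 = 7612/631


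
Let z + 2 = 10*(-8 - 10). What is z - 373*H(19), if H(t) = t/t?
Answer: -555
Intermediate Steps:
H(t) = 1
z = -182 (z = -2 + 10*(-8 - 10) = -2 + 10*(-18) = -2 - 180 = -182)
z - 373*H(19) = -182 - 373*1 = -182 - 373 = -555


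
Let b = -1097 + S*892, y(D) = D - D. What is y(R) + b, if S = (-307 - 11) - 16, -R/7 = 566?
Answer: -299025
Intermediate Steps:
R = -3962 (R = -7*566 = -3962)
S = -334 (S = -318 - 16 = -334)
y(D) = 0
b = -299025 (b = -1097 - 334*892 = -1097 - 297928 = -299025)
y(R) + b = 0 - 299025 = -299025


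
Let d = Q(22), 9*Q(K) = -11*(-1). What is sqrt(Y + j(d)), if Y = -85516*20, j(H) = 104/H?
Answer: 2*I*sqrt(51734606)/11 ≈ 1307.8*I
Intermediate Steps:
Q(K) = 11/9 (Q(K) = (-11*(-1))/9 = (1/9)*11 = 11/9)
d = 11/9 ≈ 1.2222
Y = -1710320
sqrt(Y + j(d)) = sqrt(-1710320 + 104/(11/9)) = sqrt(-1710320 + 104*(9/11)) = sqrt(-1710320 + 936/11) = sqrt(-18812584/11) = 2*I*sqrt(51734606)/11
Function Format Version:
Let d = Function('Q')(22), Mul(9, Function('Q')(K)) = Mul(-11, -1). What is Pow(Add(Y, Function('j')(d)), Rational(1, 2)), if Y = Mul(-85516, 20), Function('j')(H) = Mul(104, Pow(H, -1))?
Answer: Mul(Rational(2, 11), I, Pow(51734606, Rational(1, 2))) ≈ Mul(1307.8, I)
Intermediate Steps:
Function('Q')(K) = Rational(11, 9) (Function('Q')(K) = Mul(Rational(1, 9), Mul(-11, -1)) = Mul(Rational(1, 9), 11) = Rational(11, 9))
d = Rational(11, 9) ≈ 1.2222
Y = -1710320
Pow(Add(Y, Function('j')(d)), Rational(1, 2)) = Pow(Add(-1710320, Mul(104, Pow(Rational(11, 9), -1))), Rational(1, 2)) = Pow(Add(-1710320, Mul(104, Rational(9, 11))), Rational(1, 2)) = Pow(Add(-1710320, Rational(936, 11)), Rational(1, 2)) = Pow(Rational(-18812584, 11), Rational(1, 2)) = Mul(Rational(2, 11), I, Pow(51734606, Rational(1, 2)))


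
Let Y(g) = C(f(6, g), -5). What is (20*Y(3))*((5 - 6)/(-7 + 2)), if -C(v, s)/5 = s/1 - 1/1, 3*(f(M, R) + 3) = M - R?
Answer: 120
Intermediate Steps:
f(M, R) = -3 - R/3 + M/3 (f(M, R) = -3 + (M - R)/3 = -3 + (-R/3 + M/3) = -3 - R/3 + M/3)
C(v, s) = 5 - 5*s (C(v, s) = -5*(s/1 - 1/1) = -5*(s*1 - 1*1) = -5*(s - 1) = -5*(-1 + s) = 5 - 5*s)
Y(g) = 30 (Y(g) = 5 - 5*(-5) = 5 + 25 = 30)
(20*Y(3))*((5 - 6)/(-7 + 2)) = (20*30)*((5 - 6)/(-7 + 2)) = 600*(-1/(-5)) = 600*(-1*(-⅕)) = 600*(⅕) = 120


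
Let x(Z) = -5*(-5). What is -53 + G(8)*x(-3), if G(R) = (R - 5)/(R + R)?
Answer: -773/16 ≈ -48.313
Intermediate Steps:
x(Z) = 25
G(R) = (-5 + R)/(2*R) (G(R) = (-5 + R)/((2*R)) = (-5 + R)*(1/(2*R)) = (-5 + R)/(2*R))
-53 + G(8)*x(-3) = -53 + ((½)*(-5 + 8)/8)*25 = -53 + ((½)*(⅛)*3)*25 = -53 + (3/16)*25 = -53 + 75/16 = -773/16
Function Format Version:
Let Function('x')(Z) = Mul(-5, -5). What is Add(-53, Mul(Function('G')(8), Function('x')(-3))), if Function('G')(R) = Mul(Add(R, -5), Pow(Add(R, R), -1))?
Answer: Rational(-773, 16) ≈ -48.313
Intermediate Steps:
Function('x')(Z) = 25
Function('G')(R) = Mul(Rational(1, 2), Pow(R, -1), Add(-5, R)) (Function('G')(R) = Mul(Add(-5, R), Pow(Mul(2, R), -1)) = Mul(Add(-5, R), Mul(Rational(1, 2), Pow(R, -1))) = Mul(Rational(1, 2), Pow(R, -1), Add(-5, R)))
Add(-53, Mul(Function('G')(8), Function('x')(-3))) = Add(-53, Mul(Mul(Rational(1, 2), Pow(8, -1), Add(-5, 8)), 25)) = Add(-53, Mul(Mul(Rational(1, 2), Rational(1, 8), 3), 25)) = Add(-53, Mul(Rational(3, 16), 25)) = Add(-53, Rational(75, 16)) = Rational(-773, 16)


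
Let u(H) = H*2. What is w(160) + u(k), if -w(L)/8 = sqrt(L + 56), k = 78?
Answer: 156 - 48*sqrt(6) ≈ 38.424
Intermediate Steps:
w(L) = -8*sqrt(56 + L) (w(L) = -8*sqrt(L + 56) = -8*sqrt(56 + L))
u(H) = 2*H
w(160) + u(k) = -8*sqrt(56 + 160) + 2*78 = -48*sqrt(6) + 156 = 156 - 48*sqrt(6)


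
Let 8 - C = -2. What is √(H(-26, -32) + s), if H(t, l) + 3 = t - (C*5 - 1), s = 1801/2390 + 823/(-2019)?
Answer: I*√1808142559294710/4825410 ≈ 8.8121*I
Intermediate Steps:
C = 10 (C = 8 - 1*(-2) = 8 + 2 = 10)
s = 1669249/4825410 (s = 1801*(1/2390) + 823*(-1/2019) = 1801/2390 - 823/2019 = 1669249/4825410 ≈ 0.34593)
H(t, l) = -52 + t (H(t, l) = -3 + (t - (10*5 - 1)) = -3 + (t - (50 - 1)) = -3 + (t - 1*49) = -3 + (t - 49) = -3 + (-49 + t) = -52 + t)
√(H(-26, -32) + s) = √((-52 - 26) + 1669249/4825410) = √(-78 + 1669249/4825410) = √(-374712731/4825410) = I*√1808142559294710/4825410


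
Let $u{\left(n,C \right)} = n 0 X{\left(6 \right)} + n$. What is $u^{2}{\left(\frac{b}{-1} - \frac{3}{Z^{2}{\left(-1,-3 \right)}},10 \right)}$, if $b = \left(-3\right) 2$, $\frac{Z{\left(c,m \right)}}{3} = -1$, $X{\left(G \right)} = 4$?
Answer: $\frac{289}{9} \approx 32.111$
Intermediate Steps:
$Z{\left(c,m \right)} = -3$ ($Z{\left(c,m \right)} = 3 \left(-1\right) = -3$)
$b = -6$
$u{\left(n,C \right)} = n$ ($u{\left(n,C \right)} = n 0 \cdot 4 + n = 0 \cdot 4 + n = 0 + n = n$)
$u^{2}{\left(\frac{b}{-1} - \frac{3}{Z^{2}{\left(-1,-3 \right)}},10 \right)} = \left(- \frac{6}{-1} - \frac{3}{\left(-3\right)^{2}}\right)^{2} = \left(\left(-6\right) \left(-1\right) - \frac{3}{9}\right)^{2} = \left(6 - \frac{1}{3}\right)^{2} = \left(\frac{17}{3}\right)^{2} = \frac{289}{9}$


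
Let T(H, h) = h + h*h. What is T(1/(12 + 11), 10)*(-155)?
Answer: -17050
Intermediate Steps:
T(H, h) = h + h²
T(1/(12 + 11), 10)*(-155) = (10*(1 + 10))*(-155) = (10*11)*(-155) = 110*(-155) = -17050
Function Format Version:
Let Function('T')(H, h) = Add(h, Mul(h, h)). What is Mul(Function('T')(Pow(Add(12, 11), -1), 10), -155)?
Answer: -17050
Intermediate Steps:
Function('T')(H, h) = Add(h, Pow(h, 2))
Mul(Function('T')(Pow(Add(12, 11), -1), 10), -155) = Mul(Mul(10, Add(1, 10)), -155) = Mul(Mul(10, 11), -155) = Mul(110, -155) = -17050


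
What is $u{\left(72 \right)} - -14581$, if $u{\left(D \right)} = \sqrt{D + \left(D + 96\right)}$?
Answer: $14581 + 4 \sqrt{15} \approx 14597.0$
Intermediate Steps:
$u{\left(D \right)} = \sqrt{96 + 2 D}$ ($u{\left(D \right)} = \sqrt{D + \left(96 + D\right)} = \sqrt{96 + 2 D}$)
$u{\left(72 \right)} - -14581 = \sqrt{96 + 2 \cdot 72} - -14581 = \sqrt{96 + 144} - -14581 = \sqrt{240} + \left(-2413 + 16994\right) = 4 \sqrt{15} + 14581 = 14581 + 4 \sqrt{15}$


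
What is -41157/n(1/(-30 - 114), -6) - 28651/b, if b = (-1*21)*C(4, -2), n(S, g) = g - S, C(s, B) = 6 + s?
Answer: 181330499/25890 ≈ 7003.9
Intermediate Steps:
b = -210 (b = (-1*21)*(6 + 4) = -21*10 = -210)
-41157/n(1/(-30 - 114), -6) - 28651/b = -41157/(-6 - 1/(-30 - 114)) - 28651/(-210) = -41157/(-6 - 1/(-144)) - 28651*(-1/210) = -41157/(-6 - 1*(-1/144)) + 4093/30 = -41157/(-6 + 1/144) + 4093/30 = -41157/(-863/144) + 4093/30 = -41157*(-144/863) + 4093/30 = 5926608/863 + 4093/30 = 181330499/25890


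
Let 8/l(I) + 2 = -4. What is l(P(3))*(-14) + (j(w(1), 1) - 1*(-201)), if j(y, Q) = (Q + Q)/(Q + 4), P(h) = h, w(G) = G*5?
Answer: 3301/15 ≈ 220.07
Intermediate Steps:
w(G) = 5*G
j(y, Q) = 2*Q/(4 + Q) (j(y, Q) = (2*Q)/(4 + Q) = 2*Q/(4 + Q))
l(I) = -4/3 (l(I) = 8/(-2 - 4) = 8/(-6) = 8*(-1/6) = -4/3)
l(P(3))*(-14) + (j(w(1), 1) - 1*(-201)) = -4/3*(-14) + (2*1/(4 + 1) - 1*(-201)) = 56/3 + (2*1/5 + 201) = 56/3 + (2*1*(1/5) + 201) = 56/3 + (2/5 + 201) = 56/3 + 1007/5 = 3301/15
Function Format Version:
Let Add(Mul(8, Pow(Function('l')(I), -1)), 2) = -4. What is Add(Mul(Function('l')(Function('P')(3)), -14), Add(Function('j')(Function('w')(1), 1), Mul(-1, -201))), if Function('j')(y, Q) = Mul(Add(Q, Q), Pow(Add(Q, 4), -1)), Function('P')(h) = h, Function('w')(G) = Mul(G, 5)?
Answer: Rational(3301, 15) ≈ 220.07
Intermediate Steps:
Function('w')(G) = Mul(5, G)
Function('j')(y, Q) = Mul(2, Q, Pow(Add(4, Q), -1)) (Function('j')(y, Q) = Mul(Mul(2, Q), Pow(Add(4, Q), -1)) = Mul(2, Q, Pow(Add(4, Q), -1)))
Function('l')(I) = Rational(-4, 3) (Function('l')(I) = Mul(8, Pow(Add(-2, -4), -1)) = Mul(8, Pow(-6, -1)) = Mul(8, Rational(-1, 6)) = Rational(-4, 3))
Add(Mul(Function('l')(Function('P')(3)), -14), Add(Function('j')(Function('w')(1), 1), Mul(-1, -201))) = Add(Mul(Rational(-4, 3), -14), Add(Mul(2, 1, Pow(Add(4, 1), -1)), Mul(-1, -201))) = Add(Rational(56, 3), Add(Mul(2, 1, Pow(5, -1)), 201)) = Add(Rational(56, 3), Add(Mul(2, 1, Rational(1, 5)), 201)) = Add(Rational(56, 3), Add(Rational(2, 5), 201)) = Add(Rational(56, 3), Rational(1007, 5)) = Rational(3301, 15)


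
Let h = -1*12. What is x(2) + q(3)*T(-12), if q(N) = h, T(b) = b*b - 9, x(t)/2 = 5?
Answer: -1610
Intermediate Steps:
x(t) = 10 (x(t) = 2*5 = 10)
T(b) = -9 + b² (T(b) = b² - 9 = -9 + b²)
h = -12
q(N) = -12
x(2) + q(3)*T(-12) = 10 - 12*(-9 + (-12)²) = 10 - 12*(-9 + 144) = 10 - 12*135 = 10 - 1620 = -1610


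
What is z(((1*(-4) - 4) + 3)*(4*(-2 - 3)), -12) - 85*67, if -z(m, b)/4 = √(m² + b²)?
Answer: -5695 - 16*√634 ≈ -6097.9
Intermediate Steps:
z(m, b) = -4*√(b² + m²) (z(m, b) = -4*√(m² + b²) = -4*√(b² + m²))
z(((1*(-4) - 4) + 3)*(4*(-2 - 3)), -12) - 85*67 = -4*√((-12)² + (((1*(-4) - 4) + 3)*(4*(-2 - 3)))²) - 85*67 = -4*√(144 + (((-4 - 4) + 3)*(4*(-5)))²) - 5695 = -4*√(144 + ((-8 + 3)*(-20))²) - 5695 = -4*√(144 + (-5*(-20))²) - 5695 = -4*√(144 + 100²) - 5695 = -4*√(144 + 10000) - 5695 = -16*√634 - 5695 = -5695 - 16*√634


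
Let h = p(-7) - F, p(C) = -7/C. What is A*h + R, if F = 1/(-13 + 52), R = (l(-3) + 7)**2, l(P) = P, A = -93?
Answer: -970/13 ≈ -74.615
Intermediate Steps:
R = 16 (R = (-3 + 7)**2 = 4**2 = 16)
F = 1/39 ≈ 0.025641
h = 38/39 (h = -7/(-7) - 1*1/39 = -7*(-1/7) - 1/39 = 1 - 1/39 = 38/39 ≈ 0.97436)
A*h + R = -93*38/39 + 16 = -1178/13 + 16 = -970/13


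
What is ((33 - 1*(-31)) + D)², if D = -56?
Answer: 64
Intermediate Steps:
((33 - 1*(-31)) + D)² = ((33 - 1*(-31)) - 56)² = ((33 + 31) - 56)² = (64 - 56)² = 8² = 64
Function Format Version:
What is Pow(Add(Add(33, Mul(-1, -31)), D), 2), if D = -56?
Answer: 64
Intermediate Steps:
Pow(Add(Add(33, Mul(-1, -31)), D), 2) = Pow(Add(Add(33, Mul(-1, -31)), -56), 2) = Pow(Add(Add(33, 31), -56), 2) = Pow(Add(64, -56), 2) = Pow(8, 2) = 64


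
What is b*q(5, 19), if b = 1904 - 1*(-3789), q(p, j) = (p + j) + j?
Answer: 244799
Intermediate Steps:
q(p, j) = p + 2*j (q(p, j) = (j + p) + j = p + 2*j)
b = 5693 (b = 1904 + 3789 = 5693)
b*q(5, 19) = 5693*(5 + 2*19) = 5693*(5 + 38) = 5693*43 = 244799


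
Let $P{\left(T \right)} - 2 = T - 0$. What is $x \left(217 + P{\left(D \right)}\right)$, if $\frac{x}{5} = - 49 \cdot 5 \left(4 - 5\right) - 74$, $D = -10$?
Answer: $178695$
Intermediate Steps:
$P{\left(T \right)} = 2 + T$ ($P{\left(T \right)} = 2 + \left(T - 0\right) = 2 + \left(T + 0\right) = 2 + T$)
$x = 855$ ($x = 5 \left(- 49 \cdot 5 \left(4 - 5\right) - 74\right) = 5 \left(- 49 \cdot 5 \left(-1\right) - 74\right) = 5 \left(\left(-49\right) \left(-5\right) - 74\right) = 5 \left(245 - 74\right) = 5 \cdot 171 = 855$)
$x \left(217 + P{\left(D \right)}\right) = 855 \left(217 + \left(2 - 10\right)\right) = 855 \left(217 - 8\right) = 855 \cdot 209 = 178695$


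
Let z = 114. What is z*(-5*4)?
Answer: -2280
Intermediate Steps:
z*(-5*4) = 114*(-5*4) = 114*(-20) = -2280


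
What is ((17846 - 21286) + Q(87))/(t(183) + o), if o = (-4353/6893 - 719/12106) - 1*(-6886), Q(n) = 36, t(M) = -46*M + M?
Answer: 284052423832/112627195127 ≈ 2.5221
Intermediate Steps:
t(M) = -45*M
o = 574556033503/83446658 (o = (-4353*1/6893 - 719*1/12106) + 6886 = (-4353/6893 - 719/12106) + 6886 = -57653485/83446658 + 6886 = 574556033503/83446658 ≈ 6885.3)
((17846 - 21286) + Q(87))/(t(183) + o) = ((17846 - 21286) + 36)/(-45*183 + 574556033503/83446658) = (-3440 + 36)/(-8235 + 574556033503/83446658) = -3404/(-112627195127/83446658) = -3404*(-83446658/112627195127) = 284052423832/112627195127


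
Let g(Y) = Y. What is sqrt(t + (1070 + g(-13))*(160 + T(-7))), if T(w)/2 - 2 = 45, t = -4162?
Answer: 26*sqrt(391) ≈ 514.12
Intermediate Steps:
T(w) = 94 (T(w) = 4 + 2*45 = 4 + 90 = 94)
sqrt(t + (1070 + g(-13))*(160 + T(-7))) = sqrt(-4162 + (1070 - 13)*(160 + 94)) = sqrt(-4162 + 1057*254) = sqrt(-4162 + 268478) = sqrt(264316) = 26*sqrt(391)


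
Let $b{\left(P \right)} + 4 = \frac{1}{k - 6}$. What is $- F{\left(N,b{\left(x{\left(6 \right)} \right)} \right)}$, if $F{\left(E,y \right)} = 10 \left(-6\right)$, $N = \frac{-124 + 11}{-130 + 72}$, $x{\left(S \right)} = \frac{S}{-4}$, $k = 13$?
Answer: $60$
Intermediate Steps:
$x{\left(S \right)} = - \frac{S}{4}$ ($x{\left(S \right)} = S \left(- \frac{1}{4}\right) = - \frac{S}{4}$)
$b{\left(P \right)} = - \frac{27}{7}$ ($b{\left(P \right)} = -4 + \frac{1}{13 - 6} = -4 + \frac{1}{7} = - \frac{27}{7}$)
$N = \frac{113}{58}$ ($N = - \frac{113}{-58} = \left(-113\right) \left(- \frac{1}{58}\right) = \frac{113}{58} \approx 1.9483$)
$F{\left(E,y \right)} = -60$
$- F{\left(N,b{\left(x{\left(6 \right)} \right)} \right)} = \left(-1\right) \left(-60\right) = 60$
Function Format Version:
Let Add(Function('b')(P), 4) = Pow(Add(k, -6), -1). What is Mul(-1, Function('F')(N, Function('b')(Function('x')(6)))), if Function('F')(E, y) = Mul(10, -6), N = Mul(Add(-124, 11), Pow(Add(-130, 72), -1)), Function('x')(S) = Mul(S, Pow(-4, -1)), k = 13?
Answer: 60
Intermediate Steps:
Function('x')(S) = Mul(Rational(-1, 4), S) (Function('x')(S) = Mul(S, Rational(-1, 4)) = Mul(Rational(-1, 4), S))
Function('b')(P) = Rational(-27, 7) (Function('b')(P) = Add(-4, Pow(Add(13, -6), -1)) = Add(-4, Pow(7, -1)) = Add(-4, Rational(1, 7)) = Rational(-27, 7))
N = Rational(113, 58) (N = Mul(-113, Pow(-58, -1)) = Mul(-113, Rational(-1, 58)) = Rational(113, 58) ≈ 1.9483)
Function('F')(E, y) = -60
Mul(-1, Function('F')(N, Function('b')(Function('x')(6)))) = Mul(-1, -60) = 60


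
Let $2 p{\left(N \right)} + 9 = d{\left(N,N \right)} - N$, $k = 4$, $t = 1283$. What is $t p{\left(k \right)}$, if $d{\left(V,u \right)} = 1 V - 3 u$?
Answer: $- \frac{26943}{2} \approx -13472.0$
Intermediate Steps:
$d{\left(V,u \right)} = V - 3 u$
$p{\left(N \right)} = - \frac{9}{2} - \frac{3 N}{2}$ ($p{\left(N \right)} = - \frac{9}{2} + \frac{\left(N - 3 N\right) - N}{2} = - \frac{9}{2} + \frac{- 2 N - N}{2} = - \frac{9}{2} + \frac{\left(-3\right) N}{2} = - \frac{9}{2} - \frac{3 N}{2}$)
$t p{\left(k \right)} = 1283 \left(- \frac{9}{2} - 6\right) = 1283 \left(- \frac{21}{2}\right) = - \frac{26943}{2}$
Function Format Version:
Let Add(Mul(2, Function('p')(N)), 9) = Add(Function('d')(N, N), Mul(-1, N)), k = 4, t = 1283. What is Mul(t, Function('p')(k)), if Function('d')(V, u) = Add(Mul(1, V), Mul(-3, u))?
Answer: Rational(-26943, 2) ≈ -13472.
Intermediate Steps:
Function('d')(V, u) = Add(V, Mul(-3, u))
Function('p')(N) = Add(Rational(-9, 2), Mul(Rational(-3, 2), N)) (Function('p')(N) = Add(Rational(-9, 2), Mul(Rational(1, 2), Add(Add(N, Mul(-3, N)), Mul(-1, N)))) = Add(Rational(-9, 2), Mul(Rational(1, 2), Add(Mul(-2, N), Mul(-1, N)))) = Add(Rational(-9, 2), Mul(Rational(1, 2), Mul(-3, N))) = Add(Rational(-9, 2), Mul(Rational(-3, 2), N)))
Mul(t, Function('p')(k)) = Mul(1283, Add(Rational(-9, 2), Mul(Rational(-3, 2), 4))) = Mul(1283, Add(Rational(-9, 2), -6)) = Mul(1283, Rational(-21, 2)) = Rational(-26943, 2)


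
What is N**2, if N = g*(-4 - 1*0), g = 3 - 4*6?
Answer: 7056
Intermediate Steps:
g = -21 (g = 3 - 24 = -21)
N = 84 (N = -21*(-4 - 1*0) = -21*(-4 + 0) = -21*(-4) = 84)
N**2 = 84**2 = 7056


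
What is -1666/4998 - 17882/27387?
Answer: -27011/27387 ≈ -0.98627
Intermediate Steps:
-1666/4998 - 17882/27387 = -1666*1/4998 - 17882*1/27387 = -⅓ - 17882/27387 = -27011/27387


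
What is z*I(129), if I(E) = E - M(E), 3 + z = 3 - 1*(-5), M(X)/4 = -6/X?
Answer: 27775/43 ≈ 645.93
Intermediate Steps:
M(X) = -24/X (M(X) = 4*(-6/X) = -24/X)
z = 5 (z = -3 + (3 - 1*(-5)) = -3 + (3 + 5) = -3 + 8 = 5)
I(E) = E + 24/E (I(E) = E - (-24)/E = E + 24/E)
z*I(129) = 5*(129 + 24/129) = 5*(129 + 24*(1/129)) = 5*(129 + 8/43) = 5*(5555/43) = 27775/43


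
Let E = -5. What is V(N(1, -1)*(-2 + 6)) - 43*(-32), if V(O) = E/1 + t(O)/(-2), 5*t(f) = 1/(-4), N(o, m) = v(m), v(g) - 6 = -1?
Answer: 54841/40 ≈ 1371.0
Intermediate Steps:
v(g) = 5 (v(g) = 6 - 1 = 5)
N(o, m) = 5
t(f) = -1/20 (t(f) = (⅕)/(-4) = (⅕)*(-¼) = -1/20)
V(O) = -199/40 (V(O) = -5/1 - 1/20/(-2) = -5*1 - 1/20*(-½) = -5 + 1/40 = -199/40)
V(N(1, -1)*(-2 + 6)) - 43*(-32) = -199/40 - 43*(-32) = -199/40 + 1376 = 54841/40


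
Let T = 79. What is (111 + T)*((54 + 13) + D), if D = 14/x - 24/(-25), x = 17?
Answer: 1110854/85 ≈ 13069.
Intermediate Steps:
D = 758/425 (D = 14/17 - 24/(-25) = 14*(1/17) - 24*(-1/25) = 14/17 + 24/25 = 758/425 ≈ 1.7835)
(111 + T)*((54 + 13) + D) = (111 + 79)*((54 + 13) + 758/425) = 190*(67 + 758/425) = 190*(29233/425) = 1110854/85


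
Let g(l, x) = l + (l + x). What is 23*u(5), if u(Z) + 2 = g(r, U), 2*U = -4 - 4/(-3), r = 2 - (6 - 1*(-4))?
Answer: -1334/3 ≈ -444.67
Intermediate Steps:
r = -8 (r = 2 - (6 + 4) = 2 - 1*10 = 2 - 10 = -8)
U = -4/3 (U = (-4 - 4/(-3))/2 = (-4 - 4*(-1)/3)/2 = (-4 - 1*(-4/3))/2 = (-4 + 4/3)/2 = (½)*(-8/3) = -4/3 ≈ -1.3333)
g(l, x) = x + 2*l
u(Z) = -58/3 (u(Z) = -2 + (-4/3 + 2*(-8)) = -2 + (-4/3 - 16) = -2 - 52/3 = -58/3)
23*u(5) = 23*(-58/3) = -1334/3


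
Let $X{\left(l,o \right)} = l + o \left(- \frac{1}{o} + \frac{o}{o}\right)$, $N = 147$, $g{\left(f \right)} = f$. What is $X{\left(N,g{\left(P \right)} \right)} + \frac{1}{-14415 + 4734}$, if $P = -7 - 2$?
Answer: $\frac{1326296}{9681} \approx 137.0$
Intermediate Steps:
$P = -9$ ($P = -7 - 2 = -9$)
$X{\left(l,o \right)} = l + o \left(1 - \frac{1}{o}\right)$ ($X{\left(l,o \right)} = l + o \left(- \frac{1}{o} + 1\right) = l + o \left(1 - \frac{1}{o}\right)$)
$X{\left(N,g{\left(P \right)} \right)} + \frac{1}{-14415 + 4734} = \left(-1 + 147 - 9\right) + \frac{1}{-14415 + 4734} = 137 + \frac{1}{-9681} = 137 - \frac{1}{9681} = \frac{1326296}{9681}$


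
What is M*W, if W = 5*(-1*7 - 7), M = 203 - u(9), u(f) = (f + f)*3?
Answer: -10430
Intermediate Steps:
u(f) = 6*f (u(f) = (2*f)*3 = 6*f)
M = 149 (M = 203 - 6*9 = 203 - 1*54 = 203 - 54 = 149)
W = -70 (W = 5*(-7 - 7) = 5*(-14) = -70)
M*W = 149*(-70) = -10430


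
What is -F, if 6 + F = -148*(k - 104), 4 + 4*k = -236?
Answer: -24266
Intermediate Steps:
k = -60 (k = -1 + (1/4)*(-236) = -1 - 59 = -60)
F = 24266 (F = -6 - 148*(-60 - 104) = -6 - 148*(-164) = -6 + 24272 = 24266)
-F = -1*24266 = -24266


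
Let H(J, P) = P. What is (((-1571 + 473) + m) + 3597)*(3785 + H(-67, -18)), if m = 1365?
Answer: 14555688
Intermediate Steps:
(((-1571 + 473) + m) + 3597)*(3785 + H(-67, -18)) = (((-1571 + 473) + 1365) + 3597)*(3785 - 18) = ((-1098 + 1365) + 3597)*3767 = (267 + 3597)*3767 = 3864*3767 = 14555688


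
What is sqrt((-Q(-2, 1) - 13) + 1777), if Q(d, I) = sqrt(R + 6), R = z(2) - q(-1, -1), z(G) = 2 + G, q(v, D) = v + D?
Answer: sqrt(1764 - 2*sqrt(3)) ≈ 41.959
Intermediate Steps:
q(v, D) = D + v
R = 6 (R = (2 + 2) - (-1 - 1) = 4 - 1*(-2) = 4 + 2 = 6)
Q(d, I) = 2*sqrt(3) (Q(d, I) = sqrt(6 + 6) = sqrt(12) = 2*sqrt(3))
sqrt((-Q(-2, 1) - 13) + 1777) = sqrt((-2*sqrt(3) - 13) + 1777) = sqrt((-13 - 2*sqrt(3)) + 1777) = sqrt(1764 - 2*sqrt(3))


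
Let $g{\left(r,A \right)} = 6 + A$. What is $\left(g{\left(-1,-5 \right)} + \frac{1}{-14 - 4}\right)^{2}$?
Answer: $\frac{289}{324} \approx 0.89198$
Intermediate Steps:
$\left(g{\left(-1,-5 \right)} + \frac{1}{-14 - 4}\right)^{2} = \left(\left(6 - 5\right) + \frac{1}{-14 - 4}\right)^{2} = \left(1 + \frac{1}{-18}\right)^{2} = \left(1 - \frac{1}{18}\right)^{2} = \left(\frac{17}{18}\right)^{2} = \frac{289}{324}$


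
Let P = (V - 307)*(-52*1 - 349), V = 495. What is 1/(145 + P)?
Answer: -1/75243 ≈ -1.3290e-5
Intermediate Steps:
P = -75388 (P = (495 - 307)*(-52*1 - 349) = 188*(-52 - 349) = 188*(-401) = -75388)
1/(145 + P) = 1/(145 - 75388) = 1/(-75243) = -1/75243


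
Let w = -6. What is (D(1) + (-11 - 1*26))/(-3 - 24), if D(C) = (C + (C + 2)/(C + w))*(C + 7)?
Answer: 169/135 ≈ 1.2519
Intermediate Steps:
D(C) = (7 + C)*(C + (2 + C)/(-6 + C)) (D(C) = (C + (C + 2)/(C - 6))*(C + 7) = (C + (2 + C)/(-6 + C))*(7 + C) = (7 + C)*(C + (2 + C)/(-6 + C)))
(D(1) + (-11 - 1*26))/(-3 - 24) = ((14 + 1³ - 33*1 + 2*1²)/(-6 + 1) + (-11 - 1*26))/(-3 - 24) = ((14 + 1 - 33 + 2*1)/(-5) + (-11 - 26))/(-27) = (-(14 + 1 - 33 + 2)/5 - 37)*(-1/27) = (-⅕*(-16) - 37)*(-1/27) = (16/5 - 37)*(-1/27) = -169/5*(-1/27) = 169/135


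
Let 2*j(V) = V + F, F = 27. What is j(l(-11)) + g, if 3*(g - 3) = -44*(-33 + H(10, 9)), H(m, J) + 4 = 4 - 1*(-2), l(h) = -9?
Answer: 1400/3 ≈ 466.67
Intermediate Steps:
H(m, J) = 2 (H(m, J) = -4 + (4 - 1*(-2)) = -4 + (4 + 2) = -4 + 6 = 2)
j(V) = 27/2 + V/2 (j(V) = (V + 27)/2 = (27 + V)/2 = 27/2 + V/2)
g = 1373/3 (g = 3 + (-44*(-33 + 2))/3 = 3 + (-44*(-31))/3 = 3 + (⅓)*1364 = 3 + 1364/3 = 1373/3 ≈ 457.67)
j(l(-11)) + g = (27/2 + (½)*(-9)) + 1373/3 = (27/2 - 9/2) + 1373/3 = 9 + 1373/3 = 1400/3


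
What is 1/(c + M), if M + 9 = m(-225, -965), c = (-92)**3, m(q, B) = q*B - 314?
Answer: -1/561886 ≈ -1.7797e-6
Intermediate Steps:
m(q, B) = -314 + B*q (m(q, B) = B*q - 314 = -314 + B*q)
c = -778688
M = 216802 (M = -9 + (-314 - 965*(-225)) = -9 + (-314 + 217125) = -9 + 216811 = 216802)
1/(c + M) = 1/(-778688 + 216802) = 1/(-561886) = -1/561886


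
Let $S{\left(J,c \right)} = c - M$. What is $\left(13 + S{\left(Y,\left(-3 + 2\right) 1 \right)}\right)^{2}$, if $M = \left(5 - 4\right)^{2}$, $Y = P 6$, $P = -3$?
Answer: $121$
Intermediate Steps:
$Y = -18$ ($Y = \left(-3\right) 6 = -18$)
$M = 1$ ($M = 1^{2} = 1$)
$S{\left(J,c \right)} = -1 + c$ ($S{\left(J,c \right)} = c - 1 = -1 + c$)
$\left(13 + S{\left(Y,\left(-3 + 2\right) 1 \right)}\right)^{2} = \left(13 - \left(1 - \left(-3 + 2\right) 1\right)\right)^{2} = \left(13 - 2\right)^{2} = 11^{2} = 121$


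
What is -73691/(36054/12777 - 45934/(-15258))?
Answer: -2394361413501/189501775 ≈ -12635.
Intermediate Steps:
-73691/(36054/12777 - 45934/(-15258)) = -73691/(36054*(1/12777) - 45934*(-1/15258)) = -73691/(12018/4259 + 22967/7629) = -73691/189501775/32491911 = -73691*32491911/189501775 = -2394361413501/189501775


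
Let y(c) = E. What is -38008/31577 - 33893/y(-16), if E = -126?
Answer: 152207179/568386 ≈ 267.79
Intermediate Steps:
y(c) = -126
-38008/31577 - 33893/y(-16) = -38008/31577 - 33893/(-126) = -38008*1/31577 - 33893*(-1/126) = -38008/31577 + 33893/126 = 152207179/568386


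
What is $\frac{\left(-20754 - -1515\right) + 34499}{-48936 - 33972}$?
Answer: $- \frac{545}{2961} \approx -0.18406$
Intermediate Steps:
$\frac{\left(-20754 - -1515\right) + 34499}{-48936 - 33972} = \frac{\left(-20754 + 1515\right) + 34499}{-82908} = \left(-19239 + 34499\right) \left(- \frac{1}{82908}\right) = 15260 \left(- \frac{1}{82908}\right) = - \frac{545}{2961}$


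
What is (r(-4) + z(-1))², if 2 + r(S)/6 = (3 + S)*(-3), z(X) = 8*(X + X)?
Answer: 100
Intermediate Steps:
z(X) = 16*X (z(X) = 8*(2*X) = 16*X)
r(S) = -66 - 18*S (r(S) = -12 + 6*((3 + S)*(-3)) = -12 + 6*(-9 - 3*S) = -12 + (-54 - 18*S) = -66 - 18*S)
(r(-4) + z(-1))² = ((-66 - 18*(-4)) + 16*(-1))² = ((-66 + 72) - 16)² = (6 - 16)² = (-10)² = 100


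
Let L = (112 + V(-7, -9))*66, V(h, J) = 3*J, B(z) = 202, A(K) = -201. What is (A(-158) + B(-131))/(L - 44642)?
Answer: -1/39032 ≈ -2.5620e-5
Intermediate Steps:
L = 5610 (L = (112 + 3*(-9))*66 = (112 - 27)*66 = 85*66 = 5610)
(A(-158) + B(-131))/(L - 44642) = (-201 + 202)/(5610 - 44642) = 1/(-39032) = 1*(-1/39032) = -1/39032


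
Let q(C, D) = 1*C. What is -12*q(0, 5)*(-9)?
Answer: 0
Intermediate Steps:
q(C, D) = C
-12*q(0, 5)*(-9) = -12*0*(-9) = 0*(-9) = 0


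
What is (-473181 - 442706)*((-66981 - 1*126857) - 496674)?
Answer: 632430964144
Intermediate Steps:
(-473181 - 442706)*((-66981 - 1*126857) - 496674) = -915887*((-66981 - 126857) - 496674) = -915887*(-193838 - 496674) = -915887*(-690512) = 632430964144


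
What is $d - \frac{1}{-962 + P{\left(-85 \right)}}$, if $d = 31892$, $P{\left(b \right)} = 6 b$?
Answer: $\frac{46945025}{1472} \approx 31892.0$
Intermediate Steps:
$d - \frac{1}{-962 + P{\left(-85 \right)}} = 31892 - \frac{1}{-962 + 6 \left(-85\right)} = 31892 - \frac{1}{-962 - 510} = 31892 - \frac{1}{-1472} = 31892 - - \frac{1}{1472} = 31892 + \frac{1}{1472} = \frac{46945025}{1472}$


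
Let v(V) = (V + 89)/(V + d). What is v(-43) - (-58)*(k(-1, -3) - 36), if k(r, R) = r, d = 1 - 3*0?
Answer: -45089/21 ≈ -2147.1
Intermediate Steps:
d = 1 (d = 1 + 0 = 1)
v(V) = (89 + V)/(1 + V) (v(V) = (V + 89)/(V + 1) = (89 + V)/(1 + V))
v(-43) - (-58)*(k(-1, -3) - 36) = (89 - 43)/(1 - 43) - (-58)*(-1 - 36) = 46/(-42) - (-58)*(-37) = -1/42*46 - 1*2146 = -23/21 - 2146 = -45089/21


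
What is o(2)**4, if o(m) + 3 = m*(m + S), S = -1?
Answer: 1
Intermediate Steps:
o(m) = -3 + m*(-1 + m) (o(m) = -3 + m*(m - 1) = -3 + m*(-1 + m))
o(2)**4 = (-3 + 2**2 - 1*2)**4 = (-3 + 4 - 2)**4 = (-1)**4 = 1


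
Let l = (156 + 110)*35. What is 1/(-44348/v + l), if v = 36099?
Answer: 36099/336037342 ≈ 0.00010743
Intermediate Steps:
l = 9310 (l = 266*35 = 9310)
1/(-44348/v + l) = 1/(-44348/36099 + 9310) = 1/(336037342/36099) = 36099/336037342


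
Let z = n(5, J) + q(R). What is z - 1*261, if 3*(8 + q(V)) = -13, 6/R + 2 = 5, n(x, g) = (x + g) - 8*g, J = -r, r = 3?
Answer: -742/3 ≈ -247.33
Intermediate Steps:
J = -3 (J = -1*3 = -3)
n(x, g) = x - 7*g (n(x, g) = (g + x) - 8*g = x - 7*g)
R = 2 (R = 6/(-2 + 5) = 6/3 = 6*(⅓) = 2)
q(V) = -37/3 (q(V) = -8 + (⅓)*(-13) = -8 - 13/3 = -37/3)
z = 41/3 (z = (5 - 7*(-3)) - 37/3 = (5 + 21) - 37/3 = 26 - 37/3 = 41/3 ≈ 13.667)
z - 1*261 = 41/3 - 1*261 = 41/3 - 261 = -742/3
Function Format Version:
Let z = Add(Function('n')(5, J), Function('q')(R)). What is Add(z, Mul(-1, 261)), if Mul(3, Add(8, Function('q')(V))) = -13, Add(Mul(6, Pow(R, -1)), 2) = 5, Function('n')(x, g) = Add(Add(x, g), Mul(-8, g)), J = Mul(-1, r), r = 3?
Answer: Rational(-742, 3) ≈ -247.33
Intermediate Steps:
J = -3 (J = Mul(-1, 3) = -3)
Function('n')(x, g) = Add(x, Mul(-7, g)) (Function('n')(x, g) = Add(Add(g, x), Mul(-8, g)) = Add(x, Mul(-7, g)))
R = 2 (R = Mul(6, Pow(Add(-2, 5), -1)) = Mul(6, Pow(3, -1)) = Mul(6, Rational(1, 3)) = 2)
Function('q')(V) = Rational(-37, 3) (Function('q')(V) = Add(-8, Mul(Rational(1, 3), -13)) = Add(-8, Rational(-13, 3)) = Rational(-37, 3))
z = Rational(41, 3) (z = Add(Add(5, Mul(-7, -3)), Rational(-37, 3)) = Add(Add(5, 21), Rational(-37, 3)) = Add(26, Rational(-37, 3)) = Rational(41, 3) ≈ 13.667)
Add(z, Mul(-1, 261)) = Add(Rational(41, 3), Mul(-1, 261)) = Add(Rational(41, 3), -261) = Rational(-742, 3)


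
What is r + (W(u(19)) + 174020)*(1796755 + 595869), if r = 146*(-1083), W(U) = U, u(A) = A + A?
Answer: 416455190074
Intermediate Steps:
u(A) = 2*A
r = -158118
r + (W(u(19)) + 174020)*(1796755 + 595869) = -158118 + (2*19 + 174020)*(1796755 + 595869) = -158118 + (38 + 174020)*2392624 = -158118 + 174058*2392624 = -158118 + 416455348192 = 416455190074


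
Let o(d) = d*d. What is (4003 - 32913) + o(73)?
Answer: -23581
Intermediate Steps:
o(d) = d²
(4003 - 32913) + o(73) = (4003 - 32913) + 73² = -28910 + 5329 = -23581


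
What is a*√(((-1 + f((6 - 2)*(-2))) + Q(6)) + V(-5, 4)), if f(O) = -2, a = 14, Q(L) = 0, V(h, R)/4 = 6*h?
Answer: 14*I*√123 ≈ 155.27*I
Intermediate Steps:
V(h, R) = 24*h (V(h, R) = 4*(6*h) = 24*h)
a*√(((-1 + f((6 - 2)*(-2))) + Q(6)) + V(-5, 4)) = 14*√(((-1 - 2) + 0) + 24*(-5)) = 14*√((-3 + 0) - 120) = 14*√(-3 - 120) = 14*√(-123) = 14*(I*√123) = 14*I*√123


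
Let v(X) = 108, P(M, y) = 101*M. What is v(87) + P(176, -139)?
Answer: 17884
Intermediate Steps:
v(87) + P(176, -139) = 108 + 101*176 = 108 + 17776 = 17884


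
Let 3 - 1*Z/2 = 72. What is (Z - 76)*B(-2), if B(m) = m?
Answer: 428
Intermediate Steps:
Z = -138 (Z = 6 - 2*72 = 6 - 144 = -138)
(Z - 76)*B(-2) = (-138 - 76)*(-2) = -214*(-2) = 428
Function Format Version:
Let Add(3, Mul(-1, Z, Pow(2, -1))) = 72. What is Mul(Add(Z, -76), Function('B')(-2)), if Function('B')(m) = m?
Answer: 428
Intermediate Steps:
Z = -138 (Z = Add(6, Mul(-2, 72)) = Add(6, -144) = -138)
Mul(Add(Z, -76), Function('B')(-2)) = Mul(Add(-138, -76), -2) = Mul(-214, -2) = 428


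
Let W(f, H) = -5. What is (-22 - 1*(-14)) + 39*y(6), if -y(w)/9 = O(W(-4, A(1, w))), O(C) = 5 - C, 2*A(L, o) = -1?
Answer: -3518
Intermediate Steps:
A(L, o) = -1/2 (A(L, o) = (1/2)*(-1) = -1/2)
y(w) = -90 (y(w) = -9*(5 - 1*(-5)) = -9*(5 + 5) = -9*10 = -90)
(-22 - 1*(-14)) + 39*y(6) = (-22 - 1*(-14)) + 39*(-90) = (-22 + 14) - 3510 = -8 - 3510 = -3518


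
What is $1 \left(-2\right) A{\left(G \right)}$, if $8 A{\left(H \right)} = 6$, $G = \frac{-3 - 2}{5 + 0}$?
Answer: $- \frac{3}{2} \approx -1.5$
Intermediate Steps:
$G = -1$ ($G = - \frac{5}{5} = \left(-5\right) \frac{1}{5} = -1$)
$A{\left(H \right)} = \frac{3}{4}$ ($A{\left(H \right)} = \frac{1}{8} \cdot 6 = \frac{3}{4}$)
$1 \left(-2\right) A{\left(G \right)} = 1 \left(-2\right) \frac{3}{4} = \left(-2\right) \frac{3}{4} = - \frac{3}{2}$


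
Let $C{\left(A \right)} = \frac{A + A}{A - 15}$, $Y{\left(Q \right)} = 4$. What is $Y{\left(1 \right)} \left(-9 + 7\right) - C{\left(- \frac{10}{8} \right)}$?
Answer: $- \frac{106}{13} \approx -8.1538$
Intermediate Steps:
$C{\left(A \right)} = \frac{2 A}{-15 + A}$
$Y{\left(1 \right)} \left(-9 + 7\right) - C{\left(- \frac{10}{8} \right)} = 4 \left(-9 + 7\right) - \frac{2 \left(- \frac{10}{8}\right)}{-15 - \frac{10}{8}} = 4 \left(-2\right) - \frac{2 \left(\left(-10\right) \frac{1}{8}\right)}{-15 - \frac{5}{4}} = -8 - 2 \left(- \frac{5}{4}\right) \frac{1}{-15 - \frac{5}{4}} = -8 - 2 \left(- \frac{5}{4}\right) \frac{1}{- \frac{65}{4}} = -8 - 2 \left(- \frac{5}{4}\right) \left(- \frac{4}{65}\right) = -8 - \frac{2}{13} = - \frac{106}{13}$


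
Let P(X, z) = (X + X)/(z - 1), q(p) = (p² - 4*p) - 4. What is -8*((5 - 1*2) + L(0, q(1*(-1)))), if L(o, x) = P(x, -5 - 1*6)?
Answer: -68/3 ≈ -22.667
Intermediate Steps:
q(p) = -4 + p² - 4*p
P(X, z) = 2*X/(-1 + z) (P(X, z) = (2*X)/(-1 + z) = 2*X/(-1 + z))
L(o, x) = -x/6 (L(o, x) = 2*x/(-1 + (-5 - 1*6)) = 2*x/(-1 + (-5 - 6)) = 2*x/(-1 - 11) = 2*x/(-12) = 2*x*(-1/12) = -x/6)
-8*((5 - 1*2) + L(0, q(1*(-1)))) = -8*((5 - 1*2) - (-4 + (1*(-1))² - 4*(-1))/6) = -8*((5 - 2) - (-4 + (-1)² - 4*(-1))/6) = -8*(3 - (-4 + 1 + 4)/6) = -8*(3 - ⅙*1) = -8*(3 - ⅙) = -8*17/6 = -68/3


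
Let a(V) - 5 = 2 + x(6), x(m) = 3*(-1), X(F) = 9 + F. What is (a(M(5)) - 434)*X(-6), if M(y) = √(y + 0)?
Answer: -1290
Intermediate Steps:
M(y) = √y
x(m) = -3
a(V) = 4 (a(V) = 5 + (2 - 3) = 5 - 1 = 4)
(a(M(5)) - 434)*X(-6) = (4 - 434)*(9 - 6) = -430*3 = -1290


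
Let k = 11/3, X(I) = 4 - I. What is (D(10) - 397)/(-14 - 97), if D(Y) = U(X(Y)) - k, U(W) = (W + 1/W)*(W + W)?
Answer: 980/333 ≈ 2.9429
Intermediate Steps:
k = 11/3 (k = 11*(⅓) = 11/3 ≈ 3.6667)
U(W) = 2*W*(W + 1/W) (U(W) = (W + 1/W)*(2*W) = 2*W*(W + 1/W))
D(Y) = -5/3 + 2*(4 - Y)² (D(Y) = (2 + 2*(4 - Y)²) - 1*11/3 = (2 + 2*(4 - Y)²) - 11/3 = -5/3 + 2*(4 - Y)²)
(D(10) - 397)/(-14 - 97) = ((-5/3 + 2*(-4 + 10)²) - 397)/(-14 - 97) = ((-5/3 + 2*6²) - 397)/(-111) = ((-5/3 + 2*36) - 397)*(-1/111) = ((-5/3 + 72) - 397)*(-1/111) = (211/3 - 397)*(-1/111) = -980/3*(-1/111) = 980/333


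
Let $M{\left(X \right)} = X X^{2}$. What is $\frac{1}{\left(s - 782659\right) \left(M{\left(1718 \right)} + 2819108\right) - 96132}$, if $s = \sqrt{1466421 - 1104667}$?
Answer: $- \frac{496356207635399}{1970954714886745014505881188308} - \frac{1268384335 \sqrt{361754}}{3941909429773490029011762376616} \approx -2.5203 \cdot 10^{-16}$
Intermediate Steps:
$s = \sqrt{361754} \approx 601.46$
$M{\left(X \right)} = X^{3}$
$\frac{1}{\left(s - 782659\right) \left(M{\left(1718 \right)} + 2819108\right) - 96132} = \frac{1}{\left(\sqrt{361754} - 782659\right) \left(1718^{3} + 2819108\right) - 96132} = \frac{1}{\left(-782659 + \sqrt{361754}\right) \left(5070718232 + 2819108\right) - 96132} = \frac{1}{\left(-782659 + \sqrt{361754}\right) 5073537340 - 96132} = \frac{1}{\left(-3970849660987060 + 5073537340 \sqrt{361754}\right) - 96132} = \frac{1}{-3970849661083192 + 5073537340 \sqrt{361754}}$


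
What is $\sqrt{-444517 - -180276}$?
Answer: $i \sqrt{264241} \approx 514.04 i$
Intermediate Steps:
$\sqrt{-444517 - -180276} = \sqrt{-444517 + 180276} = \sqrt{-264241} = i \sqrt{264241}$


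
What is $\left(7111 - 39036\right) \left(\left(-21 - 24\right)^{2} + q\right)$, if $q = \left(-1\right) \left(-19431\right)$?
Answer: $-684982800$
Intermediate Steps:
$q = 19431$
$\left(7111 - 39036\right) \left(\left(-21 - 24\right)^{2} + q\right) = \left(7111 - 39036\right) \left(\left(-21 - 24\right)^{2} + 19431\right) = - 31925 \left(\left(-45\right)^{2} + 19431\right) = - 31925 \left(2025 + 19431\right) = \left(-31925\right) 21456 = -684982800$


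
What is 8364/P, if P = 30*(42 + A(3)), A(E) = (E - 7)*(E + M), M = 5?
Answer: 697/25 ≈ 27.880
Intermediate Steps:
A(E) = (-7 + E)*(5 + E) (A(E) = (E - 7)*(E + 5) = (-7 + E)*(5 + E))
P = 300 (P = 30*(42 + (-35 + 3**2 - 2*3)) = 30*(42 + (-35 + 9 - 6)) = 30*(42 - 32) = 30*10 = 300)
8364/P = 8364/300 = 8364*(1/300) = 697/25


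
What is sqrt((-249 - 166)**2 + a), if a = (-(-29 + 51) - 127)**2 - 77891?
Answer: sqrt(116535) ≈ 341.37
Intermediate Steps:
a = -55690 (a = (-1*22 - 127)**2 - 77891 = (-22 - 127)**2 - 77891 = (-149)**2 - 77891 = 22201 - 77891 = -55690)
sqrt((-249 - 166)**2 + a) = sqrt((-249 - 166)**2 - 55690) = sqrt((-415)**2 - 55690) = sqrt(172225 - 55690) = sqrt(116535)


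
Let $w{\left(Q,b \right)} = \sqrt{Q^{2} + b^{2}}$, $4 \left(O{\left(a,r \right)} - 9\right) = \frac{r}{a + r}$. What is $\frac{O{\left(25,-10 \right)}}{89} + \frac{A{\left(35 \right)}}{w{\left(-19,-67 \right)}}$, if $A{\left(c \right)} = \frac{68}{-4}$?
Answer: $\frac{53}{534} - \frac{17 \sqrt{194}}{970} \approx -0.14485$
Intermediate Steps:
$A{\left(c \right)} = -17$ ($A{\left(c \right)} = 68 \left(- \frac{1}{4}\right) = -17$)
$O{\left(a,r \right)} = 9 + \frac{r}{4 \left(a + r\right)}$ ($O{\left(a,r \right)} = 9 + \frac{r \frac{1}{a + r}}{4} = 9 + \frac{r}{4 \left(a + r\right)}$)
$\frac{O{\left(25,-10 \right)}}{89} + \frac{A{\left(35 \right)}}{w{\left(-19,-67 \right)}} = \frac{\frac{1}{25 - 10} \left(9 \cdot 25 + \frac{37}{4} \left(-10\right)\right)}{89} - \frac{17}{\sqrt{\left(-19\right)^{2} + \left(-67\right)^{2}}} = \frac{225 - \frac{185}{2}}{15} \cdot \frac{1}{89} - \frac{17}{\sqrt{361 + 4489}} = \frac{1}{15} \cdot \frac{265}{2} \cdot \frac{1}{89} - \frac{17}{\sqrt{4850}} = \frac{53}{6} \cdot \frac{1}{89} - \frac{17}{5 \sqrt{194}} = \frac{53}{534} - 17 \frac{\sqrt{194}}{970} = \frac{53}{534} - \frac{17 \sqrt{194}}{970}$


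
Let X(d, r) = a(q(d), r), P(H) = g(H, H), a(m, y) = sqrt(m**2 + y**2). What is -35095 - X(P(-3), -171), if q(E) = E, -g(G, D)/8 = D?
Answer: -35095 - 3*sqrt(3313) ≈ -35268.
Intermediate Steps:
g(G, D) = -8*D
P(H) = -8*H
X(d, r) = sqrt(d**2 + r**2)
-35095 - X(P(-3), -171) = -35095 - sqrt((-8*(-3))**2 + (-171)**2) = -35095 - sqrt(24**2 + 29241) = -35095 - sqrt(576 + 29241) = -35095 - sqrt(29817) = -35095 - 3*sqrt(3313)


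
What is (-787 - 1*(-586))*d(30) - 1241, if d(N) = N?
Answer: -7271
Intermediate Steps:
(-787 - 1*(-586))*d(30) - 1241 = (-787 - 1*(-586))*30 - 1241 = (-787 + 586)*30 - 1241 = -201*30 - 1241 = -6030 - 1241 = -7271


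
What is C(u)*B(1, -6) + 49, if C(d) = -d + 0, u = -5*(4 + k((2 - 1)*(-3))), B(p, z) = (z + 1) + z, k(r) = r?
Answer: -6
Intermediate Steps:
B(p, z) = 1 + 2*z (B(p, z) = (1 + z) + z = 1 + 2*z)
u = -5 (u = -5*(4 + (2 - 1)*(-3)) = -5*(4 + 1*(-3)) = -5*(4 - 3) = -5*1 = -5)
C(d) = -d
C(u)*B(1, -6) + 49 = (-1*(-5))*(1 + 2*(-6)) + 49 = 5*(1 - 12) + 49 = 5*(-11) + 49 = -55 + 49 = -6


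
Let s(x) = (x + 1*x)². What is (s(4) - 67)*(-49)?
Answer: 147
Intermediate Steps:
s(x) = 4*x² (s(x) = (x + x)² = (2*x)² = 4*x²)
(s(4) - 67)*(-49) = (4*4² - 67)*(-49) = (4*16 - 67)*(-49) = (64 - 67)*(-49) = -3*(-49) = 147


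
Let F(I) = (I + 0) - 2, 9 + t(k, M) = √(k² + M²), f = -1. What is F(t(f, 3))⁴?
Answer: (11 - √10)⁴ ≈ 3773.6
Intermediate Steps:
t(k, M) = -9 + √(M² + k²) (t(k, M) = -9 + √(k² + M²) = -9 + √(M² + k²))
F(I) = -2 + I (F(I) = I - 2 = -2 + I)
F(t(f, 3))⁴ = (-2 + (-9 + √(3² + (-1)²)))⁴ = (-2 + (-9 + √(9 + 1)))⁴ = (-2 + (-9 + √10))⁴ = (-11 + √10)⁴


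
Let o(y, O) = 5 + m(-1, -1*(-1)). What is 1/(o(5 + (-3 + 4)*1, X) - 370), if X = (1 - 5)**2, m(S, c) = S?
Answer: -1/366 ≈ -0.0027322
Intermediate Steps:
X = 16 (X = (-4)**2 = 16)
o(y, O) = 4 (o(y, O) = 5 - 1 = 4)
1/(o(5 + (-3 + 4)*1, X) - 370) = 1/(4 - 370) = 1/(-366) = -1/366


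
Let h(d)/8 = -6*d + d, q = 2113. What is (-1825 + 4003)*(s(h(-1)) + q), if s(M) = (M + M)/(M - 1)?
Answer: 59885562/13 ≈ 4.6066e+6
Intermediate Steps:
h(d) = -40*d (h(d) = 8*(-6*d + d) = 8*(-5*d) = -40*d)
s(M) = 2*M/(-1 + M) (s(M) = (2*M)/(-1 + M) = 2*M/(-1 + M))
(-1825 + 4003)*(s(h(-1)) + q) = (-1825 + 4003)*(2*(-40*(-1))/(-1 - 40*(-1)) + 2113) = 2178*(2*40/(-1 + 40) + 2113) = 2178*(2*40/39 + 2113) = 2178*(2*40*(1/39) + 2113) = 2178*(80/39 + 2113) = 2178*(82487/39) = 59885562/13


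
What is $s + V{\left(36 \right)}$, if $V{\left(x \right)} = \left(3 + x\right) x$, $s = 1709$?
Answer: $3113$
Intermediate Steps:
$V{\left(x \right)} = x \left(3 + x\right)$
$s + V{\left(36 \right)} = 1709 + 36 \left(3 + 36\right) = 1709 + 36 \cdot 39 = 1709 + 1404 = 3113$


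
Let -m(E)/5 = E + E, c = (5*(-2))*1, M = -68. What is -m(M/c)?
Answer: 68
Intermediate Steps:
c = -10 (c = -10*1 = -10)
m(E) = -10*E (m(E) = -5*(E + E) = -10*E)
-m(M/c) = -(-10)*(-68/(-10)) = -(-10)*(-68*(-1/10)) = -(-10)*34/5 = -1*(-68) = 68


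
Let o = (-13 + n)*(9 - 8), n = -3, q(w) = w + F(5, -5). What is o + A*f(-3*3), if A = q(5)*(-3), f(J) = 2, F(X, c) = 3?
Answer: -64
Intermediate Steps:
q(w) = 3 + w (q(w) = w + 3 = 3 + w)
o = -16 (o = (-13 - 3)*(9 - 8) = -16*1 = -16)
A = -24 (A = (3 + 5)*(-3) = 8*(-3) = -24)
o + A*f(-3*3) = -16 - 24*2 = -16 - 48 = -64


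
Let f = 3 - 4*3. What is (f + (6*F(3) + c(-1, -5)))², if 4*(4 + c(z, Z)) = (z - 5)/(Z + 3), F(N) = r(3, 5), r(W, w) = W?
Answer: 529/16 ≈ 33.063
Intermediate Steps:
F(N) = 3
c(z, Z) = -4 + (-5 + z)/(4*(3 + Z)) (c(z, Z) = -4 + ((z - 5)/(Z + 3))/4 = -4 + ((-5 + z)/(3 + Z))/4 = -4 + (-5 + z)/(4*(3 + Z)))
f = -9 (f = 3 - 12 = -9)
(f + (6*F(3) + c(-1, -5)))² = (-9 + (6*3 + (-53 - 1 - 16*(-5))/(4*(3 - 5))))² = (-9 + (18 + (¼)*(-53 - 1 + 80)/(-2)))² = (-9 + (18 + (¼)*(-½)*26))² = (-9 + (18 - 13/4))² = (-9 + 59/4)² = (23/4)² = 529/16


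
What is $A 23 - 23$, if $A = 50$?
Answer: $1127$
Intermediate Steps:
$A 23 - 23 = 50 \cdot 23 - 23 = 1150 - 23 = 1127$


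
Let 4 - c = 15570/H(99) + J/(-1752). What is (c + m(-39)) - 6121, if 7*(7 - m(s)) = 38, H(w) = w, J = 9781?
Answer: -845459359/134904 ≈ -6267.1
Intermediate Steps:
m(s) = 11/7 (m(s) = 7 - ⅐*38 = 7 - 38/7 = 11/7)
c = -2846281/19272 (c = 4 - (15570/99 + 9781/(-1752)) = 4 - (15570*(1/99) + 9781*(-1/1752)) = 4 - (1730/11 - 9781/1752) = 4 - 1*2923369/19272 = 4 - 2923369/19272 = -2846281/19272 ≈ -147.69)
(c + m(-39)) - 6121 = (-2846281/19272 + 11/7) - 6121 = -19711975/134904 - 6121 = -845459359/134904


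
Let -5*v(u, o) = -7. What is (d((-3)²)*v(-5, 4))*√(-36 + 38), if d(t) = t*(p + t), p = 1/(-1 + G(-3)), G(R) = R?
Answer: 441*√2/4 ≈ 155.92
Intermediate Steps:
v(u, o) = 7/5 (v(u, o) = -⅕*(-7) = 7/5)
p = -¼ (p = 1/(-1 - 3) = 1/(-4) = -¼ ≈ -0.25000)
d(t) = t*(-¼ + t)
(d((-3)²)*v(-5, 4))*√(-36 + 38) = (((-3)²*(-¼ + (-3)²))*(7/5))*√(-36 + 38) = ((9*(-¼ + 9))*(7/5))*√2 = ((9*(35/4))*(7/5))*√2 = ((315/4)*(7/5))*√2 = 441*√2/4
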